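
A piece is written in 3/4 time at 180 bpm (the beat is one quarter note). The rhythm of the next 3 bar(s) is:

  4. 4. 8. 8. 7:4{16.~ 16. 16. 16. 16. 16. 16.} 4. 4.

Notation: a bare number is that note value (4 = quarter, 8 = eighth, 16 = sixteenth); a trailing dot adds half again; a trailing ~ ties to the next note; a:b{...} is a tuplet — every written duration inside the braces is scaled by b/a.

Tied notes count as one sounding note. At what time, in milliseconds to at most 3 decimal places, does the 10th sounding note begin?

1. 0.0ms @ 0 + 500.0ms (3/2)
2. 500.0ms @ 3/2 + 500.0ms (3/2)
3. 1000.0ms @ 3 + 250.0ms (3/4)
4. 1250.0ms @ 15/4 + 250.0ms (3/4)
5. 1500.0ms @ 9/2 + 142.857ms (3/7)
6. 1642.857ms @ 69/14 + 71.429ms (3/14)
7. 1714.286ms @ 36/7 + 71.429ms (3/14)
8. 1785.714ms @ 75/14 + 71.429ms (3/14)
9. 1857.143ms @ 39/7 + 71.429ms (3/14)
10. 1928.571ms @ 81/14 + 71.429ms (3/14)
11. 2000.0ms @ 6 + 500.0ms (3/2)
12. 2500.0ms @ 15/2 + 500.0ms (3/2)

note 10 onset = 81/14b = 1928.571ms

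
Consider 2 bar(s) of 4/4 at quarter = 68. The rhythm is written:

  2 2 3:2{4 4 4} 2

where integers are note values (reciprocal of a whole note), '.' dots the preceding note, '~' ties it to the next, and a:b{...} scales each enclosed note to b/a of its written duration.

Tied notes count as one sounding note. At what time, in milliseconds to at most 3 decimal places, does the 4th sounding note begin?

1. 0.0ms @ 0 + 1764.706ms (2)
2. 1764.706ms @ 2 + 1764.706ms (2)
3. 3529.412ms @ 4 + 588.235ms (2/3)
4. 4117.647ms @ 14/3 + 588.235ms (2/3)
5. 4705.882ms @ 16/3 + 588.235ms (2/3)
6. 5294.118ms @ 6 + 1764.706ms (2)

note 4 onset = 14/3b = 4117.647ms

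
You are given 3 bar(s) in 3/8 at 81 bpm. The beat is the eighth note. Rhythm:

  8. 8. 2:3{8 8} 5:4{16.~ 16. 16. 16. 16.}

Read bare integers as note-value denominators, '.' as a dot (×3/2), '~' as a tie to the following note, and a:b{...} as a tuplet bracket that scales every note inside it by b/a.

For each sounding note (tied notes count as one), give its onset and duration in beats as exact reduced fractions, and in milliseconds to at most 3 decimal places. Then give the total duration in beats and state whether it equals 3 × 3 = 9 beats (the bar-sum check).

1) 0.0ms=0b +1111.111ms=3/2b
2) 1111.111ms=3/2b +1111.111ms=3/2b
3) 2222.222ms=3b +1111.111ms=3/2b
4) 3333.333ms=9/2b +1111.111ms=3/2b
5) 4444.444ms=6b +888.889ms=6/5b
6) 5333.333ms=36/5b +444.444ms=3/5b
7) 5777.778ms=39/5b +444.444ms=3/5b
8) 6222.222ms=42/5b +444.444ms=3/5b
Σ=9b of 9 (81bpm 3/8) — PASS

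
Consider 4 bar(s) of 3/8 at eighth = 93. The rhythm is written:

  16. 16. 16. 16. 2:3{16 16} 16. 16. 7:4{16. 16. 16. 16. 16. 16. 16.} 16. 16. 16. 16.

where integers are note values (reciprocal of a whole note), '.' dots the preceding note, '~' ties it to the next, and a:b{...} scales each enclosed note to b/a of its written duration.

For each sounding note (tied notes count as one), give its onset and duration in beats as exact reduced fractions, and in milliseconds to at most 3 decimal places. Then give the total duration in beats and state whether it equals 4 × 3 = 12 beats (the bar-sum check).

1) 0.0ms=0b +483.871ms=3/4b
2) 483.871ms=3/4b +483.871ms=3/4b
3) 967.742ms=3/2b +483.871ms=3/4b
4) 1451.613ms=9/4b +483.871ms=3/4b
5) 1935.484ms=3b +483.871ms=3/4b
6) 2419.355ms=15/4b +483.871ms=3/4b
7) 2903.226ms=9/2b +483.871ms=3/4b
8) 3387.097ms=21/4b +483.871ms=3/4b
9) 3870.968ms=6b +276.498ms=3/7b
10) 4147.465ms=45/7b +276.498ms=3/7b
11) 4423.963ms=48/7b +276.498ms=3/7b
12) 4700.461ms=51/7b +276.498ms=3/7b
13) 4976.959ms=54/7b +276.498ms=3/7b
14) 5253.456ms=57/7b +276.498ms=3/7b
15) 5529.954ms=60/7b +276.498ms=3/7b
16) 5806.452ms=9b +483.871ms=3/4b
17) 6290.323ms=39/4b +483.871ms=3/4b
18) 6774.194ms=21/2b +483.871ms=3/4b
19) 7258.065ms=45/4b +483.871ms=3/4b
Σ=12b of 12 (93bpm 3/8) — PASS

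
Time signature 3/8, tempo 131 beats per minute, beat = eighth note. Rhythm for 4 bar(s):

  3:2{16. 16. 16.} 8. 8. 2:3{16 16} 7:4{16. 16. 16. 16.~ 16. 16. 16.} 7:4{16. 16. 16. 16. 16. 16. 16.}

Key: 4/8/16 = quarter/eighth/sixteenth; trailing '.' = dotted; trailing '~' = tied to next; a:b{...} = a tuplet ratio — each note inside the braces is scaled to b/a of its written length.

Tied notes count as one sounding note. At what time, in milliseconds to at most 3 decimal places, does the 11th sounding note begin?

note 11 onset = 51/7b = 3336.968ms

1. 0.0ms @ 0 + 229.008ms (1/2)
2. 229.008ms @ 1/2 + 229.008ms (1/2)
3. 458.015ms @ 1 + 229.008ms (1/2)
4. 687.023ms @ 3/2 + 687.023ms (3/2)
5. 1374.046ms @ 3 + 687.023ms (3/2)
6. 2061.069ms @ 9/2 + 343.511ms (3/4)
7. 2404.58ms @ 21/4 + 343.511ms (3/4)
8. 2748.092ms @ 6 + 196.292ms (3/7)
9. 2944.384ms @ 45/7 + 196.292ms (3/7)
10. 3140.676ms @ 48/7 + 196.292ms (3/7)
11. 3336.968ms @ 51/7 + 392.585ms (6/7)
12. 3729.553ms @ 57/7 + 196.292ms (3/7)
13. 3925.845ms @ 60/7 + 196.292ms (3/7)
14. 4122.137ms @ 9 + 196.292ms (3/7)
15. 4318.43ms @ 66/7 + 196.292ms (3/7)
16. 4514.722ms @ 69/7 + 196.292ms (3/7)
17. 4711.014ms @ 72/7 + 196.292ms (3/7)
18. 4907.306ms @ 75/7 + 196.292ms (3/7)
19. 5103.599ms @ 78/7 + 196.292ms (3/7)
20. 5299.891ms @ 81/7 + 196.292ms (3/7)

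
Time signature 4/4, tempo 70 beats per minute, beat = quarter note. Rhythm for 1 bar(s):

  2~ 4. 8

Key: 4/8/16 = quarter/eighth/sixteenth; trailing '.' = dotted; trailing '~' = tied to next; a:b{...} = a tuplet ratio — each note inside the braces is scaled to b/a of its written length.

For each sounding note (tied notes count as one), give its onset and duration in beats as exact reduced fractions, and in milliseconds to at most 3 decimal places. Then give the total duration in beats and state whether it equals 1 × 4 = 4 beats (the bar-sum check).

1) 0.0ms=0b +3000.0ms=7/2b
2) 3000.0ms=7/2b +428.571ms=1/2b
Σ=4b of 4 (70bpm 4/4) — PASS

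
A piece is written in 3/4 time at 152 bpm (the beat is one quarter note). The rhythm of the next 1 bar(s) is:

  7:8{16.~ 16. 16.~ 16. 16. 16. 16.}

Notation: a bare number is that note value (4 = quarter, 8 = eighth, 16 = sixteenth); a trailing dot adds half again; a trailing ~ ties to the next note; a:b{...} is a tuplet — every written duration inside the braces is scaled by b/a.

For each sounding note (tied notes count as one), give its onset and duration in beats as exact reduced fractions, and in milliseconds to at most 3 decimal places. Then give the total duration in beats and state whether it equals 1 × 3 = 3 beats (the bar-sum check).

1) 0.0ms=0b +338.346ms=6/7b
2) 338.346ms=6/7b +338.346ms=6/7b
3) 676.692ms=12/7b +169.173ms=3/7b
4) 845.865ms=15/7b +169.173ms=3/7b
5) 1015.038ms=18/7b +169.173ms=3/7b
Σ=3b of 3 (152bpm 3/4) — PASS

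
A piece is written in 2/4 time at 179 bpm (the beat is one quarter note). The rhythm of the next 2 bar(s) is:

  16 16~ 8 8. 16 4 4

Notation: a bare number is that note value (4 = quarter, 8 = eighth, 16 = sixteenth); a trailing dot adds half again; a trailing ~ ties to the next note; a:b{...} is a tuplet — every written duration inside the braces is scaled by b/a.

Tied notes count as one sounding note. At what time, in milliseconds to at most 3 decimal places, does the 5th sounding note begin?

note 5 onset = 2b = 670.391ms

1. 0.0ms @ 0 + 83.799ms (1/4)
2. 83.799ms @ 1/4 + 251.397ms (3/4)
3. 335.196ms @ 1 + 251.397ms (3/4)
4. 586.592ms @ 7/4 + 83.799ms (1/4)
5. 670.391ms @ 2 + 335.196ms (1)
6. 1005.587ms @ 3 + 335.196ms (1)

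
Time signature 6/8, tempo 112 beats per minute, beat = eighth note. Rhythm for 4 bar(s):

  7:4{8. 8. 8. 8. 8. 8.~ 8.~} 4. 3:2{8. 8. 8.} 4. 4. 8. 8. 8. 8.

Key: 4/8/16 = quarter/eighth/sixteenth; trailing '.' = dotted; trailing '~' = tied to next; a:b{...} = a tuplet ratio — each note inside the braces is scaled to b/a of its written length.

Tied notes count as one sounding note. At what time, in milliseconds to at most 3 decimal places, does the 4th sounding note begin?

1. 0.0ms @ 0 + 459.184ms (6/7)
2. 459.184ms @ 6/7 + 459.184ms (6/7)
3. 918.367ms @ 12/7 + 459.184ms (6/7)
4. 1377.551ms @ 18/7 + 459.184ms (6/7)
5. 1836.735ms @ 24/7 + 459.184ms (6/7)
6. 2295.918ms @ 30/7 + 2525.51ms (33/7)
7. 4821.429ms @ 9 + 535.714ms (1)
8. 5357.143ms @ 10 + 535.714ms (1)
9. 5892.857ms @ 11 + 535.714ms (1)
10. 6428.571ms @ 12 + 1607.143ms (3)
11. 8035.714ms @ 15 + 1607.143ms (3)
12. 9642.857ms @ 18 + 803.571ms (3/2)
13. 10446.429ms @ 39/2 + 803.571ms (3/2)
14. 11250.0ms @ 21 + 803.571ms (3/2)
15. 12053.571ms @ 45/2 + 803.571ms (3/2)

note 4 onset = 18/7b = 1377.551ms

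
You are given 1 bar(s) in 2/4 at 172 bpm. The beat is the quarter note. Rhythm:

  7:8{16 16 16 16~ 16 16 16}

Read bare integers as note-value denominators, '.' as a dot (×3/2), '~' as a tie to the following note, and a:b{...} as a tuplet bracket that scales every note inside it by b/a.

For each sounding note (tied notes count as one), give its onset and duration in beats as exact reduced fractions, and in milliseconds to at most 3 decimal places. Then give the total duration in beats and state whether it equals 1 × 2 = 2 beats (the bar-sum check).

1) 0.0ms=0b +99.668ms=2/7b
2) 99.668ms=2/7b +99.668ms=2/7b
3) 199.336ms=4/7b +99.668ms=2/7b
4) 299.003ms=6/7b +199.336ms=4/7b
5) 498.339ms=10/7b +99.668ms=2/7b
6) 598.007ms=12/7b +99.668ms=2/7b
Σ=2b of 2 (172bpm 2/4) — PASS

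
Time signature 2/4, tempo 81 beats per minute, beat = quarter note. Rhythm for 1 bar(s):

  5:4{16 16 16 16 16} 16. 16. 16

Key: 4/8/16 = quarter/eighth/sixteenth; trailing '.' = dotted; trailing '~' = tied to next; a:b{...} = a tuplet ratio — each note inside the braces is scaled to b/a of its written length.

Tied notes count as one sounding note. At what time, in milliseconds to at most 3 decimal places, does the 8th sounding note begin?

1. 0.0ms @ 0 + 148.148ms (1/5)
2. 148.148ms @ 1/5 + 148.148ms (1/5)
3. 296.296ms @ 2/5 + 148.148ms (1/5)
4. 444.444ms @ 3/5 + 148.148ms (1/5)
5. 592.593ms @ 4/5 + 148.148ms (1/5)
6. 740.741ms @ 1 + 277.778ms (3/8)
7. 1018.519ms @ 11/8 + 277.778ms (3/8)
8. 1296.296ms @ 7/4 + 185.185ms (1/4)

note 8 onset = 7/4b = 1296.296ms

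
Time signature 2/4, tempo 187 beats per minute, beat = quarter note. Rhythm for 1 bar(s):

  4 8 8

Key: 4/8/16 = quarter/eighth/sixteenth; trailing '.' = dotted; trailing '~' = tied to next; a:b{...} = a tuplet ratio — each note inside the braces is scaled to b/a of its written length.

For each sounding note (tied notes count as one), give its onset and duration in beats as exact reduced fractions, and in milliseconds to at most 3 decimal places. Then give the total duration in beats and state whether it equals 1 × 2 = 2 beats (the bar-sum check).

1) 0.0ms=0b +320.856ms=1b
2) 320.856ms=1b +160.428ms=1/2b
3) 481.283ms=3/2b +160.428ms=1/2b
Σ=2b of 2 (187bpm 2/4) — PASS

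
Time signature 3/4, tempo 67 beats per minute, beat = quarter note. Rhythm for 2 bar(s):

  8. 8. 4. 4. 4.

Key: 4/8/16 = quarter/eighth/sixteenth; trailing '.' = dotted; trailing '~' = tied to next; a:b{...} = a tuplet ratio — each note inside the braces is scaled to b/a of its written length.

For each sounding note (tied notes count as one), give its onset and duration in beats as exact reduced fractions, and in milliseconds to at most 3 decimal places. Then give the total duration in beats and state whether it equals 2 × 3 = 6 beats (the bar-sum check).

1) 0.0ms=0b +671.642ms=3/4b
2) 671.642ms=3/4b +671.642ms=3/4b
3) 1343.284ms=3/2b +1343.284ms=3/2b
4) 2686.567ms=3b +1343.284ms=3/2b
5) 4029.851ms=9/2b +1343.284ms=3/2b
Σ=6b of 6 (67bpm 3/4) — PASS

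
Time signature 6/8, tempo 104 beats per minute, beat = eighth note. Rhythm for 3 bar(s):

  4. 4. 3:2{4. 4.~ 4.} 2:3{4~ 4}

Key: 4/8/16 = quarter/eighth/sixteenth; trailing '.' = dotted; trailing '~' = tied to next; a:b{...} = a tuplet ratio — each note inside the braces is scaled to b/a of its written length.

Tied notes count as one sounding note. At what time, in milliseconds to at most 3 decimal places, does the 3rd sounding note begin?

note 3 onset = 6b = 3461.538ms

1. 0.0ms @ 0 + 1730.769ms (3)
2. 1730.769ms @ 3 + 1730.769ms (3)
3. 3461.538ms @ 6 + 1153.846ms (2)
4. 4615.385ms @ 8 + 2307.692ms (4)
5. 6923.077ms @ 12 + 3461.538ms (6)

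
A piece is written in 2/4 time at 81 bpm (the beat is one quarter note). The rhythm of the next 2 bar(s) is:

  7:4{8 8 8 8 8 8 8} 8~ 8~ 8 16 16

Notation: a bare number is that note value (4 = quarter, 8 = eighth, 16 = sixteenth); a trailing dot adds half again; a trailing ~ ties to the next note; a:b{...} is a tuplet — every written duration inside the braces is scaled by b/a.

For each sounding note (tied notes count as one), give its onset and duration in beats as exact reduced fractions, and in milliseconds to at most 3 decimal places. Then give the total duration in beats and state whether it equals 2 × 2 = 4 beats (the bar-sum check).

1) 0.0ms=0b +211.64ms=2/7b
2) 211.64ms=2/7b +211.64ms=2/7b
3) 423.28ms=4/7b +211.64ms=2/7b
4) 634.921ms=6/7b +211.64ms=2/7b
5) 846.561ms=8/7b +211.64ms=2/7b
6) 1058.201ms=10/7b +211.64ms=2/7b
7) 1269.841ms=12/7b +211.64ms=2/7b
8) 1481.481ms=2b +1111.111ms=3/2b
9) 2592.593ms=7/2b +185.185ms=1/4b
10) 2777.778ms=15/4b +185.185ms=1/4b
Σ=4b of 4 (81bpm 2/4) — PASS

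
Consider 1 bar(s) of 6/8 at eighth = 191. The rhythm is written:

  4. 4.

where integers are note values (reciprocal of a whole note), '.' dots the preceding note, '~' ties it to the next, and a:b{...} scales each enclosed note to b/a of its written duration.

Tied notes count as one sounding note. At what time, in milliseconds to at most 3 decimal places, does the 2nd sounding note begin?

note 2 onset = 3b = 942.408ms

1. 0.0ms @ 0 + 942.408ms (3)
2. 942.408ms @ 3 + 942.408ms (3)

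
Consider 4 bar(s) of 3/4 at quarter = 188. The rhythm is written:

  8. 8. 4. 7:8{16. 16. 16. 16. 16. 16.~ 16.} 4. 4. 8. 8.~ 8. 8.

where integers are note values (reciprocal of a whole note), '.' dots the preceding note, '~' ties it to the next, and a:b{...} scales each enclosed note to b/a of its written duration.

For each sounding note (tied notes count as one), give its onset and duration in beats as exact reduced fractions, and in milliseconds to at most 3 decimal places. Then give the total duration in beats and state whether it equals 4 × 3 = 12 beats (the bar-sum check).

1) 0.0ms=0b +239.362ms=3/4b
2) 239.362ms=3/4b +239.362ms=3/4b
3) 478.723ms=3/2b +478.723ms=3/2b
4) 957.447ms=3b +136.778ms=3/7b
5) 1094.225ms=24/7b +136.778ms=3/7b
6) 1231.003ms=27/7b +136.778ms=3/7b
7) 1367.781ms=30/7b +136.778ms=3/7b
8) 1504.559ms=33/7b +136.778ms=3/7b
9) 1641.337ms=36/7b +273.556ms=6/7b
10) 1914.894ms=6b +478.723ms=3/2b
11) 2393.617ms=15/2b +478.723ms=3/2b
12) 2872.34ms=9b +239.362ms=3/4b
13) 3111.702ms=39/4b +478.723ms=3/2b
14) 3590.426ms=45/4b +239.362ms=3/4b
Σ=12b of 12 (188bpm 3/4) — PASS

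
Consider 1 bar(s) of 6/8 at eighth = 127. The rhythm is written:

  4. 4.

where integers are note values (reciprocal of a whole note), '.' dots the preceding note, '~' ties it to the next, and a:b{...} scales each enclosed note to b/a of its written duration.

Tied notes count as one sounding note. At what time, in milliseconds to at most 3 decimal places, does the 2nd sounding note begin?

1. 0.0ms @ 0 + 1417.323ms (3)
2. 1417.323ms @ 3 + 1417.323ms (3)

note 2 onset = 3b = 1417.323ms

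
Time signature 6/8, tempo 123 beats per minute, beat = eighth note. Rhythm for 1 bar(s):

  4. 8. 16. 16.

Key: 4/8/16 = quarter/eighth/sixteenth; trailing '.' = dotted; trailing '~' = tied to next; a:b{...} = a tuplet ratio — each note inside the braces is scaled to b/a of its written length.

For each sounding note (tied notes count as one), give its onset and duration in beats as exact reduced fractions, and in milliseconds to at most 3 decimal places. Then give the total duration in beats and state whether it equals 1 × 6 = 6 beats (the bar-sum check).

1) 0.0ms=0b +1463.415ms=3b
2) 1463.415ms=3b +731.707ms=3/2b
3) 2195.122ms=9/2b +365.854ms=3/4b
4) 2560.976ms=21/4b +365.854ms=3/4b
Σ=6b of 6 (123bpm 6/8) — PASS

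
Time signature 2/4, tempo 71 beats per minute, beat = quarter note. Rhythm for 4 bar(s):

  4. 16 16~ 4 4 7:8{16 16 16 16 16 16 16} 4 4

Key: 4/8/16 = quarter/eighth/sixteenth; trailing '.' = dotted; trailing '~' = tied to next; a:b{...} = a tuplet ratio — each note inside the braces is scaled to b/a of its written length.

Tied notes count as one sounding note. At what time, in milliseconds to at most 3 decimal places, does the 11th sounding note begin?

1. 0.0ms @ 0 + 1267.606ms (3/2)
2. 1267.606ms @ 3/2 + 211.268ms (1/4)
3. 1478.873ms @ 7/4 + 1056.338ms (5/4)
4. 2535.211ms @ 3 + 845.07ms (1)
5. 3380.282ms @ 4 + 241.449ms (2/7)
6. 3621.73ms @ 30/7 + 241.449ms (2/7)
7. 3863.179ms @ 32/7 + 241.449ms (2/7)
8. 4104.628ms @ 34/7 + 241.449ms (2/7)
9. 4346.076ms @ 36/7 + 241.449ms (2/7)
10. 4587.525ms @ 38/7 + 241.449ms (2/7)
11. 4828.974ms @ 40/7 + 241.449ms (2/7)
12. 5070.423ms @ 6 + 845.07ms (1)
13. 5915.493ms @ 7 + 845.07ms (1)

note 11 onset = 40/7b = 4828.974ms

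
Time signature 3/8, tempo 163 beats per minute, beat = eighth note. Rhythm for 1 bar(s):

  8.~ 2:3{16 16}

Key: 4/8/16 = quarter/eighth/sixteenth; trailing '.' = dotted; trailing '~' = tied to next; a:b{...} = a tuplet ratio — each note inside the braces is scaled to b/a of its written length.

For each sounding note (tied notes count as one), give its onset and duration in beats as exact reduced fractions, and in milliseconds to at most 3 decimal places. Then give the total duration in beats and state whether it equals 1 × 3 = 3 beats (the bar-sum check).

1) 0.0ms=0b +828.221ms=9/4b
2) 828.221ms=9/4b +276.074ms=3/4b
Σ=3b of 3 (163bpm 3/8) — PASS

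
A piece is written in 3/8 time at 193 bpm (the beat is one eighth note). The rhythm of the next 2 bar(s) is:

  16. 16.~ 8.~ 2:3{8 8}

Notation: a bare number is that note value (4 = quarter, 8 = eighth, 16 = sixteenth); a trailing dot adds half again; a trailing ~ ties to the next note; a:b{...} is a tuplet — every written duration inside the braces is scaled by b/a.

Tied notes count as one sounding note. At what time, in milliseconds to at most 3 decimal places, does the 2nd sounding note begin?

note 2 onset = 3/4b = 233.161ms

1. 0.0ms @ 0 + 233.161ms (3/4)
2. 233.161ms @ 3/4 + 1165.803ms (15/4)
3. 1398.964ms @ 9/2 + 466.321ms (3/2)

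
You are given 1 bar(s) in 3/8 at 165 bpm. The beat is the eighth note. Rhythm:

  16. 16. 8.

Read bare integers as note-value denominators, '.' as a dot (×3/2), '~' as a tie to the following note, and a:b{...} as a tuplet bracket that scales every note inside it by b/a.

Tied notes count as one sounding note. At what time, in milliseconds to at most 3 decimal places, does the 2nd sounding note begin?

1. 0.0ms @ 0 + 272.727ms (3/4)
2. 272.727ms @ 3/4 + 272.727ms (3/4)
3. 545.455ms @ 3/2 + 545.455ms (3/2)

note 2 onset = 3/4b = 272.727ms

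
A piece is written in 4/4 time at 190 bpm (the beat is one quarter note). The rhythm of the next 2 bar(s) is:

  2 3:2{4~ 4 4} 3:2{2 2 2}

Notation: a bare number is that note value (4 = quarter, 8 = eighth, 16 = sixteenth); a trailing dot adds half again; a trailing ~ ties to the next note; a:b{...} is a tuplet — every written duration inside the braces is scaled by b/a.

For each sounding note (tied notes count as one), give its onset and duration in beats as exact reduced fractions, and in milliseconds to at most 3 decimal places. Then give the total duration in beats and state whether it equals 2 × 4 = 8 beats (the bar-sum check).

1) 0.0ms=0b +631.579ms=2b
2) 631.579ms=2b +421.053ms=4/3b
3) 1052.632ms=10/3b +210.526ms=2/3b
4) 1263.158ms=4b +421.053ms=4/3b
5) 1684.211ms=16/3b +421.053ms=4/3b
6) 2105.263ms=20/3b +421.053ms=4/3b
Σ=8b of 8 (190bpm 4/4) — PASS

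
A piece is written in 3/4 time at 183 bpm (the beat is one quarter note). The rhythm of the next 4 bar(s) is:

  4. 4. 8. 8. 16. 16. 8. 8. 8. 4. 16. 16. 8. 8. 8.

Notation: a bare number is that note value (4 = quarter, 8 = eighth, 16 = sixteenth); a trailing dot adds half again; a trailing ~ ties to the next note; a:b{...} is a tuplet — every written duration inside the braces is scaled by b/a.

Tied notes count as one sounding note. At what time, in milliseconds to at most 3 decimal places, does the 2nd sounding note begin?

note 2 onset = 3/2b = 491.803ms

1. 0.0ms @ 0 + 491.803ms (3/2)
2. 491.803ms @ 3/2 + 491.803ms (3/2)
3. 983.607ms @ 3 + 245.902ms (3/4)
4. 1229.508ms @ 15/4 + 245.902ms (3/4)
5. 1475.41ms @ 9/2 + 122.951ms (3/8)
6. 1598.361ms @ 39/8 + 122.951ms (3/8)
7. 1721.311ms @ 21/4 + 245.902ms (3/4)
8. 1967.213ms @ 6 + 245.902ms (3/4)
9. 2213.115ms @ 27/4 + 245.902ms (3/4)
10. 2459.016ms @ 15/2 + 491.803ms (3/2)
11. 2950.82ms @ 9 + 122.951ms (3/8)
12. 3073.77ms @ 75/8 + 122.951ms (3/8)
13. 3196.721ms @ 39/4 + 245.902ms (3/4)
14. 3442.623ms @ 21/2 + 245.902ms (3/4)
15. 3688.525ms @ 45/4 + 245.902ms (3/4)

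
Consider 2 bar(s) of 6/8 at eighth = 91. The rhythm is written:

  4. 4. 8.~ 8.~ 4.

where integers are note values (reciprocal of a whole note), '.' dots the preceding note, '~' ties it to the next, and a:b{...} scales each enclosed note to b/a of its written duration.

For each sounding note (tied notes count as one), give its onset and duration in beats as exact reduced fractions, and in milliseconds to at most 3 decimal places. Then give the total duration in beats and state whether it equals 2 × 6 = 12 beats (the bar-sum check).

1) 0.0ms=0b +1978.022ms=3b
2) 1978.022ms=3b +1978.022ms=3b
3) 3956.044ms=6b +3956.044ms=6b
Σ=12b of 12 (91bpm 6/8) — PASS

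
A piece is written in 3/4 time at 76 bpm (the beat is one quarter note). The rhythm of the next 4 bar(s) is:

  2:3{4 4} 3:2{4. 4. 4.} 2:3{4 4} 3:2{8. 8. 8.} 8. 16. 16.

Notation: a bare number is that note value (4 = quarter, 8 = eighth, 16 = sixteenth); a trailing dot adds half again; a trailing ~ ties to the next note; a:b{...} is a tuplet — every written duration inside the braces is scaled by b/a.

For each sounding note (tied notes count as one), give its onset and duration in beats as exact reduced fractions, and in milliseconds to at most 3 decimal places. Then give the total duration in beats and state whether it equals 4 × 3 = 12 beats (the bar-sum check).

1) 0.0ms=0b +1184.211ms=3/2b
2) 1184.211ms=3/2b +1184.211ms=3/2b
3) 2368.421ms=3b +789.474ms=1b
4) 3157.895ms=4b +789.474ms=1b
5) 3947.368ms=5b +789.474ms=1b
6) 4736.842ms=6b +1184.211ms=3/2b
7) 5921.053ms=15/2b +1184.211ms=3/2b
8) 7105.263ms=9b +394.737ms=1/2b
9) 7500.0ms=19/2b +394.737ms=1/2b
10) 7894.737ms=10b +394.737ms=1/2b
11) 8289.474ms=21/2b +592.105ms=3/4b
12) 8881.579ms=45/4b +296.053ms=3/8b
13) 9177.632ms=93/8b +296.053ms=3/8b
Σ=12b of 12 (76bpm 3/4) — PASS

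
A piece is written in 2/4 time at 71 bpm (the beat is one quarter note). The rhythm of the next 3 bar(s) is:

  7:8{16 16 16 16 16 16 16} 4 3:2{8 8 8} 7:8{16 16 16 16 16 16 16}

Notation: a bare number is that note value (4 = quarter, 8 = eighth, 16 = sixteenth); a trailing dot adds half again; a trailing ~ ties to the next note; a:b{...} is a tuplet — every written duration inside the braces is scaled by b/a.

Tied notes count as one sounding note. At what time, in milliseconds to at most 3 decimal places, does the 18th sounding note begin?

note 18 onset = 40/7b = 4828.974ms

1. 0.0ms @ 0 + 241.449ms (2/7)
2. 241.449ms @ 2/7 + 241.449ms (2/7)
3. 482.897ms @ 4/7 + 241.449ms (2/7)
4. 724.346ms @ 6/7 + 241.449ms (2/7)
5. 965.795ms @ 8/7 + 241.449ms (2/7)
6. 1207.243ms @ 10/7 + 241.449ms (2/7)
7. 1448.692ms @ 12/7 + 241.449ms (2/7)
8. 1690.141ms @ 2 + 845.07ms (1)
9. 2535.211ms @ 3 + 281.69ms (1/3)
10. 2816.901ms @ 10/3 + 281.69ms (1/3)
11. 3098.592ms @ 11/3 + 281.69ms (1/3)
12. 3380.282ms @ 4 + 241.449ms (2/7)
13. 3621.73ms @ 30/7 + 241.449ms (2/7)
14. 3863.179ms @ 32/7 + 241.449ms (2/7)
15. 4104.628ms @ 34/7 + 241.449ms (2/7)
16. 4346.076ms @ 36/7 + 241.449ms (2/7)
17. 4587.525ms @ 38/7 + 241.449ms (2/7)
18. 4828.974ms @ 40/7 + 241.449ms (2/7)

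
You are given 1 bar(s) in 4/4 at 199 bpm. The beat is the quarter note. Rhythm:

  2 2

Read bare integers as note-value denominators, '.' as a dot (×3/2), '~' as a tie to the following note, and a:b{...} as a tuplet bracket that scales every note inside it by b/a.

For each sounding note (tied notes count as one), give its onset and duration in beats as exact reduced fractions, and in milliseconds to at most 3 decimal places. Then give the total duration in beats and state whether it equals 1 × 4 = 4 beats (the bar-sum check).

1) 0.0ms=0b +603.015ms=2b
2) 603.015ms=2b +603.015ms=2b
Σ=4b of 4 (199bpm 4/4) — PASS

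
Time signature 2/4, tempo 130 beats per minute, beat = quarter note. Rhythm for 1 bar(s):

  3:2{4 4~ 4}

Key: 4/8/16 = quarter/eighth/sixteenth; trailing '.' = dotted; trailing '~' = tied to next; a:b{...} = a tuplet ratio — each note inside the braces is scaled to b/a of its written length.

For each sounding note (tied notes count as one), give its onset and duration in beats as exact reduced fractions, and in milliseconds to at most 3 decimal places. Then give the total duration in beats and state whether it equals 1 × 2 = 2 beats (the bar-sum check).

1) 0.0ms=0b +307.692ms=2/3b
2) 307.692ms=2/3b +615.385ms=4/3b
Σ=2b of 2 (130bpm 2/4) — PASS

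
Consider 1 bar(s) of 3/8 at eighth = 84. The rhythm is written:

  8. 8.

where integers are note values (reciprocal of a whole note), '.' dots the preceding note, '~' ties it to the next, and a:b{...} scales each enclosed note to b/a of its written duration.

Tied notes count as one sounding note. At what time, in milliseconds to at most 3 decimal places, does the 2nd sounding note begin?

1. 0.0ms @ 0 + 1071.429ms (3/2)
2. 1071.429ms @ 3/2 + 1071.429ms (3/2)

note 2 onset = 3/2b = 1071.429ms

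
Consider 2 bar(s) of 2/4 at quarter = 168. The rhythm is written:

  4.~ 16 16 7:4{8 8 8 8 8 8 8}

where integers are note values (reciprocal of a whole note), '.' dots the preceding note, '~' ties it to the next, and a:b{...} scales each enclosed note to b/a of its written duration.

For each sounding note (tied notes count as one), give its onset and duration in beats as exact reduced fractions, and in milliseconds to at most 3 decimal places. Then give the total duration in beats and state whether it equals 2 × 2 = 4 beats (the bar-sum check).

1) 0.0ms=0b +625.0ms=7/4b
2) 625.0ms=7/4b +89.286ms=1/4b
3) 714.286ms=2b +102.041ms=2/7b
4) 816.327ms=16/7b +102.041ms=2/7b
5) 918.367ms=18/7b +102.041ms=2/7b
6) 1020.408ms=20/7b +102.041ms=2/7b
7) 1122.449ms=22/7b +102.041ms=2/7b
8) 1224.49ms=24/7b +102.041ms=2/7b
9) 1326.531ms=26/7b +102.041ms=2/7b
Σ=4b of 4 (168bpm 2/4) — PASS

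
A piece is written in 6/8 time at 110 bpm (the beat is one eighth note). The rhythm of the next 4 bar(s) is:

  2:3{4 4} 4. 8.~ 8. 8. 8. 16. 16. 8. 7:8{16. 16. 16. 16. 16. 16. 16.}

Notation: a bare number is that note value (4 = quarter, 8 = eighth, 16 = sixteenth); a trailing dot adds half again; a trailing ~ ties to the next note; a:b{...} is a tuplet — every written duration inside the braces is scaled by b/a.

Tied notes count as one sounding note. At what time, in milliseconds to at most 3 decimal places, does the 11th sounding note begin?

1. 0.0ms @ 0 + 1636.364ms (3)
2. 1636.364ms @ 3 + 1636.364ms (3)
3. 3272.727ms @ 6 + 1636.364ms (3)
4. 4909.091ms @ 9 + 1636.364ms (3)
5. 6545.455ms @ 12 + 818.182ms (3/2)
6. 7363.636ms @ 27/2 + 818.182ms (3/2)
7. 8181.818ms @ 15 + 409.091ms (3/4)
8. 8590.909ms @ 63/4 + 409.091ms (3/4)
9. 9000.0ms @ 33/2 + 818.182ms (3/2)
10. 9818.182ms @ 18 + 467.532ms (6/7)
11. 10285.714ms @ 132/7 + 467.532ms (6/7)
12. 10753.247ms @ 138/7 + 467.532ms (6/7)
13. 11220.779ms @ 144/7 + 467.532ms (6/7)
14. 11688.312ms @ 150/7 + 467.532ms (6/7)
15. 12155.844ms @ 156/7 + 467.532ms (6/7)
16. 12623.377ms @ 162/7 + 467.532ms (6/7)

note 11 onset = 132/7b = 10285.714ms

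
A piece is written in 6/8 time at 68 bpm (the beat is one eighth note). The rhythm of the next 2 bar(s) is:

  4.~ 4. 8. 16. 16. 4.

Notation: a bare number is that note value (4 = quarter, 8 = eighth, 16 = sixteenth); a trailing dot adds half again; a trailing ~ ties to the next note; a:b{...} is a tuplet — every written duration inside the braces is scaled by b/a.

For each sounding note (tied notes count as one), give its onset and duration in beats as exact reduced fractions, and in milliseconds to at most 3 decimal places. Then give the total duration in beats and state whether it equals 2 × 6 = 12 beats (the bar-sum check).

1) 0.0ms=0b +5294.118ms=6b
2) 5294.118ms=6b +1323.529ms=3/2b
3) 6617.647ms=15/2b +661.765ms=3/4b
4) 7279.412ms=33/4b +661.765ms=3/4b
5) 7941.176ms=9b +2647.059ms=3b
Σ=12b of 12 (68bpm 6/8) — PASS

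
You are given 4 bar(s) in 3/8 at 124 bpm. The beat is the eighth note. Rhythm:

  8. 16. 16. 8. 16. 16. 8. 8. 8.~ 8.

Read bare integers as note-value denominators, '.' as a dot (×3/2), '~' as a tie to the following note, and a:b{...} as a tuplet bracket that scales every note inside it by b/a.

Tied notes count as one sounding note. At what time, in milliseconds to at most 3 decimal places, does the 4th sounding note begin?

note 4 onset = 3b = 1451.613ms

1. 0.0ms @ 0 + 725.806ms (3/2)
2. 725.806ms @ 3/2 + 362.903ms (3/4)
3. 1088.71ms @ 9/4 + 362.903ms (3/4)
4. 1451.613ms @ 3 + 725.806ms (3/2)
5. 2177.419ms @ 9/2 + 362.903ms (3/4)
6. 2540.323ms @ 21/4 + 362.903ms (3/4)
7. 2903.226ms @ 6 + 725.806ms (3/2)
8. 3629.032ms @ 15/2 + 725.806ms (3/2)
9. 4354.839ms @ 9 + 1451.613ms (3)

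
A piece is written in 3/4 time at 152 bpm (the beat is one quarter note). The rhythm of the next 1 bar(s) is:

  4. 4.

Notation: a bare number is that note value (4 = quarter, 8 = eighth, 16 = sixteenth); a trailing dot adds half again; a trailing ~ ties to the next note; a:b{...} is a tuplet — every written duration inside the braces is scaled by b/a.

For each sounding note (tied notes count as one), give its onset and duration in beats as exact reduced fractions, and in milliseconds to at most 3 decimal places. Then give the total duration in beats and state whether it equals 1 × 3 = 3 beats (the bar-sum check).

1) 0.0ms=0b +592.105ms=3/2b
2) 592.105ms=3/2b +592.105ms=3/2b
Σ=3b of 3 (152bpm 3/4) — PASS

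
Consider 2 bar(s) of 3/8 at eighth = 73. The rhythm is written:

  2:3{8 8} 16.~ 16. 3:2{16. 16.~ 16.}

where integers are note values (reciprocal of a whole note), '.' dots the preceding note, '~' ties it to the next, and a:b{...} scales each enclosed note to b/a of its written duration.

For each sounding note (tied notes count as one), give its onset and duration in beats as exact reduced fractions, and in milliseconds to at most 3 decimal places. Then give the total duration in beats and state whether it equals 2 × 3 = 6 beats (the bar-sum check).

1) 0.0ms=0b +1232.877ms=3/2b
2) 1232.877ms=3/2b +1232.877ms=3/2b
3) 2465.753ms=3b +1232.877ms=3/2b
4) 3698.63ms=9/2b +410.959ms=1/2b
5) 4109.589ms=5b +821.918ms=1b
Σ=6b of 6 (73bpm 3/8) — PASS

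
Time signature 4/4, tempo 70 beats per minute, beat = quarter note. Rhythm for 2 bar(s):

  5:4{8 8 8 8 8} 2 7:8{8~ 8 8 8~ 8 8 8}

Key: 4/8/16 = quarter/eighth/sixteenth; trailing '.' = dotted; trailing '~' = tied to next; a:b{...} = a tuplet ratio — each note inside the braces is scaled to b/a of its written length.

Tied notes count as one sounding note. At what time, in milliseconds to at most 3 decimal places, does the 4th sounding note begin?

1. 0.0ms @ 0 + 342.857ms (2/5)
2. 342.857ms @ 2/5 + 342.857ms (2/5)
3. 685.714ms @ 4/5 + 342.857ms (2/5)
4. 1028.571ms @ 6/5 + 342.857ms (2/5)
5. 1371.429ms @ 8/5 + 342.857ms (2/5)
6. 1714.286ms @ 2 + 1714.286ms (2)
7. 3428.571ms @ 4 + 979.592ms (8/7)
8. 4408.163ms @ 36/7 + 489.796ms (4/7)
9. 4897.959ms @ 40/7 + 979.592ms (8/7)
10. 5877.551ms @ 48/7 + 489.796ms (4/7)
11. 6367.347ms @ 52/7 + 489.796ms (4/7)

note 4 onset = 6/5b = 1028.571ms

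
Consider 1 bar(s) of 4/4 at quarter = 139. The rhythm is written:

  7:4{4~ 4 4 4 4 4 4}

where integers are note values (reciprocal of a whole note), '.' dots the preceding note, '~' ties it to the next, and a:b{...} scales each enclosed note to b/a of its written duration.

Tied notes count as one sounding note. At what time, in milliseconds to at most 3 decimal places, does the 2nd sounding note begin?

1. 0.0ms @ 0 + 493.32ms (8/7)
2. 493.32ms @ 8/7 + 246.66ms (4/7)
3. 739.979ms @ 12/7 + 246.66ms (4/7)
4. 986.639ms @ 16/7 + 246.66ms (4/7)
5. 1233.299ms @ 20/7 + 246.66ms (4/7)
6. 1479.959ms @ 24/7 + 246.66ms (4/7)

note 2 onset = 8/7b = 493.32ms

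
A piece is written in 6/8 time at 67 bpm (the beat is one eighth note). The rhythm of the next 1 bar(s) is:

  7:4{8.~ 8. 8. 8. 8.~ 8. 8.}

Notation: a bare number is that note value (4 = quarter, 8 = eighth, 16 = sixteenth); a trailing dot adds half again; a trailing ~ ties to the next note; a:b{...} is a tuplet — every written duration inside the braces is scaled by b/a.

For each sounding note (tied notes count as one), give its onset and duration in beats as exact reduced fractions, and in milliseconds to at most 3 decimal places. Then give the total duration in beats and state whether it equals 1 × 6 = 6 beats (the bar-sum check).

1) 0.0ms=0b +1535.181ms=12/7b
2) 1535.181ms=12/7b +767.591ms=6/7b
3) 2302.772ms=18/7b +767.591ms=6/7b
4) 3070.362ms=24/7b +1535.181ms=12/7b
5) 4605.544ms=36/7b +767.591ms=6/7b
Σ=6b of 6 (67bpm 6/8) — PASS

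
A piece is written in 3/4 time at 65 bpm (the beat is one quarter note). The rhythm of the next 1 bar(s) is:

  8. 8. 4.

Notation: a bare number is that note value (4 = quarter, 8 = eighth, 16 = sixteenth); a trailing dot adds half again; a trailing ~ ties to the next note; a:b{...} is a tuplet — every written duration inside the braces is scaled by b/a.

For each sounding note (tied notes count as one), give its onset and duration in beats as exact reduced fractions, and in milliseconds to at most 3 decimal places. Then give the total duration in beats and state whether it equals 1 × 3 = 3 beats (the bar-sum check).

1) 0.0ms=0b +692.308ms=3/4b
2) 692.308ms=3/4b +692.308ms=3/4b
3) 1384.615ms=3/2b +1384.615ms=3/2b
Σ=3b of 3 (65bpm 3/4) — PASS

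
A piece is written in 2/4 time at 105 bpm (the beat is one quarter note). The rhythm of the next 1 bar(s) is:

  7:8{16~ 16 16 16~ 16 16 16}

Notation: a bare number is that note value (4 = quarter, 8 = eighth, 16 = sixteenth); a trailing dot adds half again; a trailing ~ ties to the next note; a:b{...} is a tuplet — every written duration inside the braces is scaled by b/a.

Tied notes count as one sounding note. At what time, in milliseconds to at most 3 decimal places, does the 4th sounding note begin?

note 4 onset = 10/7b = 816.327ms

1. 0.0ms @ 0 + 326.531ms (4/7)
2. 326.531ms @ 4/7 + 163.265ms (2/7)
3. 489.796ms @ 6/7 + 326.531ms (4/7)
4. 816.327ms @ 10/7 + 163.265ms (2/7)
5. 979.592ms @ 12/7 + 163.265ms (2/7)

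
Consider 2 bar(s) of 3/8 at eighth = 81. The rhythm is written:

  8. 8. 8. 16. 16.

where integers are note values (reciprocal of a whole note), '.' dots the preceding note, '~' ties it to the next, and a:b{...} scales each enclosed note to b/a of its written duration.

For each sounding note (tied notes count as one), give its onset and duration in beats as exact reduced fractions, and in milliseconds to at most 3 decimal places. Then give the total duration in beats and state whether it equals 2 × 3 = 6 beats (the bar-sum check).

1) 0.0ms=0b +1111.111ms=3/2b
2) 1111.111ms=3/2b +1111.111ms=3/2b
3) 2222.222ms=3b +1111.111ms=3/2b
4) 3333.333ms=9/2b +555.556ms=3/4b
5) 3888.889ms=21/4b +555.556ms=3/4b
Σ=6b of 6 (81bpm 3/8) — PASS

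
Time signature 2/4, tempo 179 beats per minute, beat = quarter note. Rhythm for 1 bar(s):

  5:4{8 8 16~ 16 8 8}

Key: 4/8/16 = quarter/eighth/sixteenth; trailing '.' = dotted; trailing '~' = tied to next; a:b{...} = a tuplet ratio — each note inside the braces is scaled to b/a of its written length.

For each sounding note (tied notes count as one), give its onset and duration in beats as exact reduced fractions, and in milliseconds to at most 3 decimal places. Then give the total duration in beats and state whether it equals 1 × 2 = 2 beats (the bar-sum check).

1) 0.0ms=0b +134.078ms=2/5b
2) 134.078ms=2/5b +134.078ms=2/5b
3) 268.156ms=4/5b +134.078ms=2/5b
4) 402.235ms=6/5b +134.078ms=2/5b
5) 536.313ms=8/5b +134.078ms=2/5b
Σ=2b of 2 (179bpm 2/4) — PASS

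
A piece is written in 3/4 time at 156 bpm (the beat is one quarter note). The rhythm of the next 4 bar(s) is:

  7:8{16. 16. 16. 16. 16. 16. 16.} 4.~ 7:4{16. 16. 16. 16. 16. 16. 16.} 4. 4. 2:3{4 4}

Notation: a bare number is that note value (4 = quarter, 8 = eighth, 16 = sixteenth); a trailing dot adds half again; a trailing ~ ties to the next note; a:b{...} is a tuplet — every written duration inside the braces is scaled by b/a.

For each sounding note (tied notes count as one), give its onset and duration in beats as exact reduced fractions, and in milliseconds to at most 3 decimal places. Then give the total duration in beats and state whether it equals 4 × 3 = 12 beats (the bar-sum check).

1) 0.0ms=0b +164.835ms=3/7b
2) 164.835ms=3/7b +164.835ms=3/7b
3) 329.67ms=6/7b +164.835ms=3/7b
4) 494.505ms=9/7b +164.835ms=3/7b
5) 659.341ms=12/7b +164.835ms=3/7b
6) 824.176ms=15/7b +164.835ms=3/7b
7) 989.011ms=18/7b +164.835ms=3/7b
8) 1153.846ms=3b +659.341ms=12/7b
9) 1813.187ms=33/7b +82.418ms=3/14b
10) 1895.604ms=69/14b +82.418ms=3/14b
11) 1978.022ms=36/7b +82.418ms=3/14b
12) 2060.44ms=75/14b +82.418ms=3/14b
13) 2142.857ms=39/7b +82.418ms=3/14b
14) 2225.275ms=81/14b +82.418ms=3/14b
15) 2307.692ms=6b +576.923ms=3/2b
16) 2884.615ms=15/2b +576.923ms=3/2b
17) 3461.538ms=9b +576.923ms=3/2b
18) 4038.462ms=21/2b +576.923ms=3/2b
Σ=12b of 12 (156bpm 3/4) — PASS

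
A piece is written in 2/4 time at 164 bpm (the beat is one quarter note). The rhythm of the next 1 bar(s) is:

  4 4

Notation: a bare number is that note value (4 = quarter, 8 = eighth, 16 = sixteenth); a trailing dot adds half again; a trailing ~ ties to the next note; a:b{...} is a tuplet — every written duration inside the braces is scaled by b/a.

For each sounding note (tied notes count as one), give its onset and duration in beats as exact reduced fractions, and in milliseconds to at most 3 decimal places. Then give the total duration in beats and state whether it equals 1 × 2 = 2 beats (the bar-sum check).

1) 0.0ms=0b +365.854ms=1b
2) 365.854ms=1b +365.854ms=1b
Σ=2b of 2 (164bpm 2/4) — PASS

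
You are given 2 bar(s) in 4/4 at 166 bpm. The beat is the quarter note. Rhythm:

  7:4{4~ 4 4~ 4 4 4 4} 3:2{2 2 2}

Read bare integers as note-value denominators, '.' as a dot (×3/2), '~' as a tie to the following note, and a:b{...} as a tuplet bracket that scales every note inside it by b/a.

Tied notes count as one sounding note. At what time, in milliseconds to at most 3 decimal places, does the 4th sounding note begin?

1. 0.0ms @ 0 + 413.081ms (8/7)
2. 413.081ms @ 8/7 + 413.081ms (8/7)
3. 826.162ms @ 16/7 + 206.54ms (4/7)
4. 1032.702ms @ 20/7 + 206.54ms (4/7)
5. 1239.243ms @ 24/7 + 206.54ms (4/7)
6. 1445.783ms @ 4 + 481.928ms (4/3)
7. 1927.711ms @ 16/3 + 481.928ms (4/3)
8. 2409.639ms @ 20/3 + 481.928ms (4/3)

note 4 onset = 20/7b = 1032.702ms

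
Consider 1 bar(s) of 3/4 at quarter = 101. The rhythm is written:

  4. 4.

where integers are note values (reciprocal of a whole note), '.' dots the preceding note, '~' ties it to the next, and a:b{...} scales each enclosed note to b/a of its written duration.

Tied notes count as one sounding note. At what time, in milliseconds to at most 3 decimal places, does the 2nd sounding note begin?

note 2 onset = 3/2b = 891.089ms

1. 0.0ms @ 0 + 891.089ms (3/2)
2. 891.089ms @ 3/2 + 891.089ms (3/2)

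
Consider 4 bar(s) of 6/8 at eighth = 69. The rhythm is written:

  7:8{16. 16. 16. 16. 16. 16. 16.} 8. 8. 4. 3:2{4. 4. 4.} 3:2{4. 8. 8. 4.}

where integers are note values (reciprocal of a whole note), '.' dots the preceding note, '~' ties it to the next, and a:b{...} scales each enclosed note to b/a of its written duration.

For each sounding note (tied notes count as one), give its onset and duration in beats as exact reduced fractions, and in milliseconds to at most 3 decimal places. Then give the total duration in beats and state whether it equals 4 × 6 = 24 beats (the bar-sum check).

1) 0.0ms=0b +745.342ms=6/7b
2) 745.342ms=6/7b +745.342ms=6/7b
3) 1490.683ms=12/7b +745.342ms=6/7b
4) 2236.025ms=18/7b +745.342ms=6/7b
5) 2981.366ms=24/7b +745.342ms=6/7b
6) 3726.708ms=30/7b +745.342ms=6/7b
7) 4472.05ms=36/7b +745.342ms=6/7b
8) 5217.391ms=6b +1304.348ms=3/2b
9) 6521.739ms=15/2b +1304.348ms=3/2b
10) 7826.087ms=9b +2608.696ms=3b
11) 10434.783ms=12b +1739.13ms=2b
12) 12173.913ms=14b +1739.13ms=2b
13) 13913.043ms=16b +1739.13ms=2b
14) 15652.174ms=18b +1739.13ms=2b
15) 17391.304ms=20b +869.565ms=1b
16) 18260.87ms=21b +869.565ms=1b
17) 19130.435ms=22b +1739.13ms=2b
Σ=24b of 24 (69bpm 6/8) — PASS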